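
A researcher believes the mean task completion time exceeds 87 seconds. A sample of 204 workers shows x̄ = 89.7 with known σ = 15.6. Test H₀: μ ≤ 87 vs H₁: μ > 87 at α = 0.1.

z = 2.472. Critical value: 1.28. Reject H₀.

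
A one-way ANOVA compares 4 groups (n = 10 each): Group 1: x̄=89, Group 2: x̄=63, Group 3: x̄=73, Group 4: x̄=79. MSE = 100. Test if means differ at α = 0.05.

Grand mean = 76.0. SS_between = 3560.0, MS_between = 1186.67. F = 11.867, F_crit ≈ 2.866. Reject H₀.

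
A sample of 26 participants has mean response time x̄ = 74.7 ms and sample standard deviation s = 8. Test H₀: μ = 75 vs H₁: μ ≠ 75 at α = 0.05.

t = (x̄ - μ₀)/(s/√n) = (74.7 - 75)/(8/√26) = -0.191. df = 25, critical t = ±2.06. Fail to reject H₀.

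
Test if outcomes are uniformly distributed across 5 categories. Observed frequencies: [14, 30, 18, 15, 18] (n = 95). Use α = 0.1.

Expected = 19 each. χ² = Σ(O-E)²/E = 8.632. df = 4, critical value = 7.779. Reject H₀.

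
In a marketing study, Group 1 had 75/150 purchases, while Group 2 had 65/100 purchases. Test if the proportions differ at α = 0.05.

p̂₁ = 0.5, p̂₂ = 0.65, pooled p̂ = 0.56. z = -2.341. Critical: ±1.96. Reject H₀.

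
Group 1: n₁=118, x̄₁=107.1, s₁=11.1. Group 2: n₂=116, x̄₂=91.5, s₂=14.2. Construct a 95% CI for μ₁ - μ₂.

Difference = 15.6. SE = √(11.1²/118 + 14.2²/116) = 1.668. CI = (12.33, 18.87)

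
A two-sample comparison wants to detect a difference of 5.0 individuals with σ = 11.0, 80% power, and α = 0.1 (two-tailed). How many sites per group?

n per group = 2(z_α/2 + z_β)²σ²/d² = 2×(1.645 + 0.84)²×11.0²/5.0² = 59.8 → n = 60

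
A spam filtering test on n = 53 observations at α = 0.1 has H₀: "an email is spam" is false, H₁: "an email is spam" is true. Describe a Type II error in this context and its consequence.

Type II error: failing to reject H₀ when it is false — concluding that an email is spam is not supported when in fact it is. Consequence: a spam email lands in the inbox.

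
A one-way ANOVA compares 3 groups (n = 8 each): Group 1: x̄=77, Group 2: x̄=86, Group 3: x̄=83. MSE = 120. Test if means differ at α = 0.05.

Grand mean = 82.0. SS_between = 336.0, MS_between = 168.0. F = 1.4, F_crit ≈ 3.467. Fail to reject H₀.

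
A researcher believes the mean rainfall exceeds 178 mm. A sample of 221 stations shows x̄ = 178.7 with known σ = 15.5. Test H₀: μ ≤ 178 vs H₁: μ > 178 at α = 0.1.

z = 0.671. Critical value: 1.28. Fail to reject H₀.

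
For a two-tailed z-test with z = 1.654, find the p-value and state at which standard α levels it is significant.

p = 2·P(Z > |1.654|) = 2·(1 - Φ(1.654)) ≈ 0.0981. Significant at α = 0.1.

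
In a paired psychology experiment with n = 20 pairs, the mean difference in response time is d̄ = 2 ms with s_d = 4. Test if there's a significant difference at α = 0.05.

t = d̄/(s_d/√n) = 2/(4/√20) = 2.236. df = 19, critical t = ±2.093. Reject H₀.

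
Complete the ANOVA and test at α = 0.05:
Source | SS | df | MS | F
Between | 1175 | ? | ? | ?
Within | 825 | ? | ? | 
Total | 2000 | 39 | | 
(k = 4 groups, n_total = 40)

df_between = 3, df_within = 36. MS_between = 391.67, MS_within = 22.92. F = 17.091, F_crit ≈ 2.866. Reject H₀.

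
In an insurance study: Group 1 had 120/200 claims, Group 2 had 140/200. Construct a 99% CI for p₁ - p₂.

p̂₁ = 0.6, p̂₂ = 0.7. Difference = -0.1. CI = (-0.222, 0.022)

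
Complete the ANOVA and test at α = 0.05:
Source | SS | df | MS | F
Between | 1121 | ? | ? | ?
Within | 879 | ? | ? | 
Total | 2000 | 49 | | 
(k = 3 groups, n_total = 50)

df_between = 2, df_within = 47. MS_between = 560.5, MS_within = 18.7. F = 29.97, F_crit ≈ 3.195. Reject H₀.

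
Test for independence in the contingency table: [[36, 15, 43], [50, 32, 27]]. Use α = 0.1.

χ² = 11.037. df = 2, critical = 4.605. Reject H₀. Variables are dependent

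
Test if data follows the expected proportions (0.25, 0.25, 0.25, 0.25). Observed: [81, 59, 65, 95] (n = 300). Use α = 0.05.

Expected: [75.0, 75.0, 75.0, 75.0]. χ² = 10.56. df = 3, critical = 7.815. Reject H₀.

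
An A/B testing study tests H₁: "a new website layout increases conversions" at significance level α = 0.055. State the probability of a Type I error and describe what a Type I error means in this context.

P(Type I error) = α = 0.055. A Type I error is rejecting H₀ when H₀ is actually true (false positive) — here, concluding that a new website layout increases conversions when in fact this is not the case. Consequence: rolling out a layout that doesn't actually help — wasted engineering effort.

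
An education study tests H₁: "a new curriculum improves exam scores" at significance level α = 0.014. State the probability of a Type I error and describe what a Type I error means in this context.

P(Type I error) = α = 0.014. A Type I error is rejecting H₀ when H₀ is actually true (false positive) — here, concluding that a new curriculum improves exam scores when in fact this is not the case. Consequence: adopting a curriculum that gives no real benefit — disruption for nothing.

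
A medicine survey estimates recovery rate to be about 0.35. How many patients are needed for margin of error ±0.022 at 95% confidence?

n = z²p(1-p)/E² = 1.96²×0.35×0.65/0.022² = 1805.7 → n = 1806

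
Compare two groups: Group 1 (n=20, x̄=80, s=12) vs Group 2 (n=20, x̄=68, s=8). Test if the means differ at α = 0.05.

Pooled sp = 10.2. t = 3.721, df = 38. Critical t = ±2.024. Reject H₀.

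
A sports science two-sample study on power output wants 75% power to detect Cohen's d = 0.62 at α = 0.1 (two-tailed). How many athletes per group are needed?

z_{α/2} = 1.645, z_β = Φ⁻¹(0.75) = 0.674. For medium effect (d = 0.62): n per group = 2(z_{α/2} + z_β)²/d² = 2(1.645 + 0.674)²/0.62² = 28.0 → 28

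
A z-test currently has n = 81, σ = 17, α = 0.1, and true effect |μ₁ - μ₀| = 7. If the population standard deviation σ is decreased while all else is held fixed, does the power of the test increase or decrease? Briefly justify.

Power increases: a smaller σ shrinks the standard error σ/√n, moving the sampling distribution under H₁ further from the critical value.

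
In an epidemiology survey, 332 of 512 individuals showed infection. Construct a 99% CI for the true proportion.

p̂ = 0.648. CI = p̂ ± z*√(p̂(1-p̂)/n) = (0.594, 0.703)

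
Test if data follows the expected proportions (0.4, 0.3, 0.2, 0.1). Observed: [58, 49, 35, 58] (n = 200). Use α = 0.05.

Expected: [80.0, 60.0, 40.0, 20.0]. χ² = 80.892. df = 3, critical = 7.815. Reject H₀.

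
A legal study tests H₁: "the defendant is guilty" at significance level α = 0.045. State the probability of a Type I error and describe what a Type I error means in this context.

P(Type I error) = α = 0.045. A Type I error is rejecting H₀ when H₀ is actually true (false positive) — here, concluding that the defendant is guilty when in fact this is not the case. Consequence: convicting an innocent person.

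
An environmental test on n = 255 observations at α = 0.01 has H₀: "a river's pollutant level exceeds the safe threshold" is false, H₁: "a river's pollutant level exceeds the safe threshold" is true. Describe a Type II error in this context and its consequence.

Type II error: failing to reject H₀ when it is false — concluding that a river's pollutant level exceeds the safe threshold is not supported when in fact it is. Consequence: allowing unsafe pollution to continue.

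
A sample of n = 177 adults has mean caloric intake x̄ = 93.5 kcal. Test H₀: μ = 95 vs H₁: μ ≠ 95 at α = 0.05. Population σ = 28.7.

z = (x̄ - μ₀)/(σ/√n) = (93.5 - 95)/(28.7/√177) = -0.695. Critical value: ±1.96. Since |-0.695| ≤ 1.96, Fail to reject H₀.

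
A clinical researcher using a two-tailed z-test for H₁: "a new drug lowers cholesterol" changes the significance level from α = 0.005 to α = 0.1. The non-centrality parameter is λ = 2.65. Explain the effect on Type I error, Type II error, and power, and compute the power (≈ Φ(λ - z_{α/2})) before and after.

Increasing α from 0.005 to 0.1:
• Type I error rate increases (α is the Type I rate by definition).
• Critical value moves from z_{α/2} = 2.807 to 1.645, so power = Φ(λ - z_{α/2}) goes from Φ(2.65 - 2.807) = 0.438 to Φ(2.65 - 1.645) = 0.843.
• Type II error rate β = 1 - power therefore decreases (0.562 → 0.157).
Appropriate when false negatives are costly — here, shelving an effective drug — patients miss out on a treatment that would have helped.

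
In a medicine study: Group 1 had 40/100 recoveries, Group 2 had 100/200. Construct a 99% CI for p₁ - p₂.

p̂₁ = 0.4, p̂₂ = 0.5. Difference = -0.1. CI = (-0.256, 0.056)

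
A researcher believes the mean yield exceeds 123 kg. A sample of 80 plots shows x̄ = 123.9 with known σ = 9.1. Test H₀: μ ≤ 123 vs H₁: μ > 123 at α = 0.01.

z = 0.885. Critical value: 2.33. Fail to reject H₀.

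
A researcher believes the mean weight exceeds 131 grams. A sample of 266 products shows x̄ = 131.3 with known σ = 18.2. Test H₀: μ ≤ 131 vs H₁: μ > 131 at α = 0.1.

z = 0.269. Critical value: 1.28. Fail to reject H₀.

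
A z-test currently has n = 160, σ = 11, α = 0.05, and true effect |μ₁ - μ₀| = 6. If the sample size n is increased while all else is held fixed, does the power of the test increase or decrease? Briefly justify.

Power increases: a larger n shrinks the standard error σ/√n, moving the sampling distribution under H₁ further from the critical value.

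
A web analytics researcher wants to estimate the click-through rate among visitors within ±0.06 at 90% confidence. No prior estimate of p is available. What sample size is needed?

Conservative approach: use p = 0.5 (maximizes p(1-p) = 0.25). n = z²(0.25)/E² = 1.645²×0.25/0.06² = 187.9 → n = 188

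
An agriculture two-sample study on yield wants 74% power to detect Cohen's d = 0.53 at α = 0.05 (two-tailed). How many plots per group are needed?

z_{α/2} = 1.96, z_β = Φ⁻¹(0.74) = 0.643. For medium effect (d = 0.53): n per group = 2(z_{α/2} + z_β)²/d² = 2(1.96 + 0.643)²/0.53² = 48.2 → 49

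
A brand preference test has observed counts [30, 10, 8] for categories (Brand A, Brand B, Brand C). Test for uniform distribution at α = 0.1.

Expected = 16 each. χ² = Σ(O-E)²/E = 18.5. df = 2, critical value = 4.605. Reject H₀.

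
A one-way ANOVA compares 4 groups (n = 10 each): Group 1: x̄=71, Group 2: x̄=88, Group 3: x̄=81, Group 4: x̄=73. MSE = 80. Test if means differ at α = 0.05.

Grand mean = 78.25. SS_between = 1827.5, MS_between = 609.17. F = 7.615, F_crit ≈ 2.866. Reject H₀.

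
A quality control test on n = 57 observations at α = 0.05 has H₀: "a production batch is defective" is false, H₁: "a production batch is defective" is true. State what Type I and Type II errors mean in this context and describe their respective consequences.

Type I (false positive): concluding that a production batch is defective when it is not — scrapping a good batch — wasted material and cost for no reason. Type II (false negative): failing to conclude that a production batch is defective when it is — shipping a defective batch — faulty products reach customers. Which is costlier depends on domain priorities and is a judgement call rather than a statistical fact.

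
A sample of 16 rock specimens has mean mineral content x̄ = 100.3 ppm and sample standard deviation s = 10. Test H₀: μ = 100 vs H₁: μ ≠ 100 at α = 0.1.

t = (x̄ - μ₀)/(s/√n) = (100.3 - 100)/(10/√16) = 0.12. df = 15, critical t = ±1.753. Fail to reject H₀.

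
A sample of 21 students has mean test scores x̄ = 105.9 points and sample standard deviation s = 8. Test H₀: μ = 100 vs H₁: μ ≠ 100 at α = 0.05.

t = (x̄ - μ₀)/(s/√n) = (105.9 - 100)/(8/√21) = 3.38. df = 20, critical t = ±2.086. Reject H₀.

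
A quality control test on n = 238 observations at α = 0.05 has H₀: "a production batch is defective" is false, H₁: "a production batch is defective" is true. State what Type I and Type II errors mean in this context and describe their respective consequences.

Type I (false positive): concluding that a production batch is defective when it is not — scrapping a good batch — wasted material and cost for no reason. Type II (false negative): failing to conclude that a production batch is defective when it is — shipping a defective batch — faulty products reach customers. Which is costlier depends on domain priorities and is a judgement call rather than a statistical fact.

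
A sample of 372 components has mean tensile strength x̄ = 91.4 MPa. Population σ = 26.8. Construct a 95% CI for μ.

CI = x̄ ± z*(σ/√n) = 91.4 ± 1.96(26.8/√372) = 91.4 ± 2.72 = (88.68, 94.12)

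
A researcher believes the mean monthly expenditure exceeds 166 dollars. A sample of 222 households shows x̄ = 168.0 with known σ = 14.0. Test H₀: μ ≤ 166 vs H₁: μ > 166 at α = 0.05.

z = 2.129. Critical value: 1.645. Reject H₀.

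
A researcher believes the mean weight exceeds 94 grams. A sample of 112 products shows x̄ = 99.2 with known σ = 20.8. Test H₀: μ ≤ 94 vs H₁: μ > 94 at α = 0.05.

z = 2.646. Critical value: 1.645. Reject H₀.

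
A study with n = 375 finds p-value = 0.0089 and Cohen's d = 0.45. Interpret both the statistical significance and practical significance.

Statistically significant (p = 0.0089 < 0.05). Cohen's d = 0.45 indicates a small effect size. Both statistical and practical significance should be considered.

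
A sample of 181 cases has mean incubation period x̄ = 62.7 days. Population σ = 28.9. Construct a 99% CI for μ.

CI = x̄ ± z*(σ/√n) = 62.7 ± 2.576(28.9/√181) = 62.7 ± 5.53 = (57.17, 68.23)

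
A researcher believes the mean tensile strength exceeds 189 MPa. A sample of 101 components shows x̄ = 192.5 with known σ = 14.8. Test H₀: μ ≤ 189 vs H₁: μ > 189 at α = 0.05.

z = 2.377. Critical value: 1.645. Reject H₀.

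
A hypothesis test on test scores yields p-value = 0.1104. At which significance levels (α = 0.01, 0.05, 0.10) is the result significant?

p = 0.1104. Not significant at any of the given levels.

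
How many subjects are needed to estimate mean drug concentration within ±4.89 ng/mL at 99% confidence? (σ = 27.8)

n = (z*σ/E)² = (2.576×27.8/4.89)² = 214.5 → n = 215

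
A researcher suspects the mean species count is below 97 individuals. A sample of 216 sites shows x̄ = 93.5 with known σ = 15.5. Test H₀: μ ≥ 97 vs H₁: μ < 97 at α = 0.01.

z = -3.319. Critical value: -2.33. Reject H₀.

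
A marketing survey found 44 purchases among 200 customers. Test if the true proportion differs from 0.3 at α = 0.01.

p̂ = 0.22, p₀ = 0.3. z = (p̂ - p₀)/√(p₀(1-p₀)/n) = -2.469. Critical: ±2.576. Fail to reject H₀.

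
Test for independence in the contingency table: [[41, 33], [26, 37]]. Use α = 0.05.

χ² = 2.721. df = 1, critical = 3.841. Fail to reject H₀. No evidence of dependence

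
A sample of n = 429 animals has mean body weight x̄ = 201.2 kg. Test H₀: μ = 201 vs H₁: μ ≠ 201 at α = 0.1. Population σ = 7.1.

z = (x̄ - μ₀)/(σ/√n) = (201.2 - 201)/(7.1/√429) = 0.583. Critical value: ±1.645. Since |0.583| ≤ 1.645, Fail to reject H₀.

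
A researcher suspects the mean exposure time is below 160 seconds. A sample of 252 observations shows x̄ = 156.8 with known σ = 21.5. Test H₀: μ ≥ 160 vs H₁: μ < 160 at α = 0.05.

z = -2.363. Critical value: -1.645. Reject H₀.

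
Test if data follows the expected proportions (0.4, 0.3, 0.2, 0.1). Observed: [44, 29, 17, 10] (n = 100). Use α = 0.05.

Expected: [40.0, 30.0, 20.0, 10.0]. χ² = 0.883. df = 3, critical = 7.815. Fail to reject H₀.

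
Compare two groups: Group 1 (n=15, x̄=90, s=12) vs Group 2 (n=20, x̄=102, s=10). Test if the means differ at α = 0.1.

Pooled sp = 10.89. t = -3.225, df = 33. Critical t = ±1.692. Reject H₀.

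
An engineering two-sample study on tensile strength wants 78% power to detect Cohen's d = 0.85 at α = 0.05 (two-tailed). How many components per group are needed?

z_{α/2} = 1.96, z_β = Φ⁻¹(0.78) = 0.772. For large effect (d = 0.85): n per group = 2(z_{α/2} + z_β)²/d² = 2(1.96 + 0.772)²/0.85² = 20.7 → 21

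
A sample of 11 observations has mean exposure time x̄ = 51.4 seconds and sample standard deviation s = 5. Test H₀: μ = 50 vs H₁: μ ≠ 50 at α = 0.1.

t = (x̄ - μ₀)/(s/√n) = (51.4 - 50)/(5/√11) = 0.929. df = 10, critical t = ±1.812. Fail to reject H₀.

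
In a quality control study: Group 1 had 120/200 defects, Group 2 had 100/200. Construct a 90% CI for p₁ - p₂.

p̂₁ = 0.6, p̂₂ = 0.5. Difference = 0.1. CI = (0.019, 0.181)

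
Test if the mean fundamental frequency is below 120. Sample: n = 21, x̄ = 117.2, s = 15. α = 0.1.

t = (117.2 - 120)/(15/√21) = -0.855, df = 20. Critical t = -1.325. Fail to reject H₀.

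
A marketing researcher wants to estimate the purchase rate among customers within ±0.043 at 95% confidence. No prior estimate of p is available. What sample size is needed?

Conservative approach: use p = 0.5 (maximizes p(1-p) = 0.25). n = z²(0.25)/E² = 1.96²×0.25/0.043² = 519.4 → n = 520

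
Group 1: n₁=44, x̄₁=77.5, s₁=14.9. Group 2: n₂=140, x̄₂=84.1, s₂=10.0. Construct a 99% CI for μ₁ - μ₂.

Difference = -6.6. SE = √(14.9²/44 + 10.0²/140) = 2.4. CI = (-12.78, -0.42)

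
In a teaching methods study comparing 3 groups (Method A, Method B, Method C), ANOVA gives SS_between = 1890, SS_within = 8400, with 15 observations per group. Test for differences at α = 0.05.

df_between = 2, df_within = 42. F = MS_between/MS_within = 945.0/200.0 = 4.725. F_crit ≈ 3.22. Reject H₀. At least one mean differs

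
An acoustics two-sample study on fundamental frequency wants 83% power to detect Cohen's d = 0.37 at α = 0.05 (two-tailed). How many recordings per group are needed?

z_{α/2} = 1.96, z_β = Φ⁻¹(0.83) = 0.954. For small effect (d = 0.37): n per group = 2(z_{α/2} + z_β)²/d² = 2(1.96 + 0.954)²/0.37² = 124.1 → 125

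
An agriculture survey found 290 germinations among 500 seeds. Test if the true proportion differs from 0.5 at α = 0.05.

p̂ = 0.58, p₀ = 0.5. z = (p̂ - p₀)/√(p₀(1-p₀)/n) = 3.578. Critical: ±1.96. Reject H₀.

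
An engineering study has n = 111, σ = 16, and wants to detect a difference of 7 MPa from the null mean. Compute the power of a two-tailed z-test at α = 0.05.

SE = σ/√n = 16/√111 = 1.519. Non-centrality λ = d/SE = 7/1.519 = 4.609. Power ≈ Φ(λ - z_{α/2}) = Φ(4.609 - 1.96) = Φ(2.649) = 0.996.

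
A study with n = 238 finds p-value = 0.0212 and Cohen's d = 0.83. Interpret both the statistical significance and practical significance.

Statistically significant (p = 0.0212 < 0.05). Cohen's d = 0.83 indicates a large effect size. Both statistical and practical significance should be considered.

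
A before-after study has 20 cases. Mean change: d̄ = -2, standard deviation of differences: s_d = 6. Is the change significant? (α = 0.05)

t = d̄/(s_d/√n) = -2/(6/√20) = -1.491. df = 19, critical t = ±2.093. Fail to reject H₀.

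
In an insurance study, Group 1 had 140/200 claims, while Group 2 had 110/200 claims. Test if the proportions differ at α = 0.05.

p̂₁ = 0.7, p̂₂ = 0.55, pooled p̂ = 0.625. z = 3.098. Critical: ±1.96. Reject H₀.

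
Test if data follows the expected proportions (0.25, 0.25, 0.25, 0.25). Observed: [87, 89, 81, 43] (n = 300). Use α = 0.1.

Expected: [75.0, 75.0, 75.0, 75.0]. χ² = 18.667. df = 3, critical = 6.251. Reject H₀.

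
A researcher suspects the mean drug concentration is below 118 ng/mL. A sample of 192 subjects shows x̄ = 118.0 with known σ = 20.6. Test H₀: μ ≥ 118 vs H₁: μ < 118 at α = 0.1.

z = 0.0. Critical value: -1.28. Fail to reject H₀.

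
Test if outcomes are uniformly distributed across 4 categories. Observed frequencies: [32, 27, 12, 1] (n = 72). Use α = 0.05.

Expected = 18 each. χ² = Σ(O-E)²/E = 33.444. df = 3, critical value = 7.815. Reject H₀.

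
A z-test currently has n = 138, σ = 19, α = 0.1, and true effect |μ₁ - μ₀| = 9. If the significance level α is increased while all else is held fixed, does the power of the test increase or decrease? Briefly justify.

Power increases: a larger α lowers the critical value, so more of the H₁ sampling distribution falls in the rejection region.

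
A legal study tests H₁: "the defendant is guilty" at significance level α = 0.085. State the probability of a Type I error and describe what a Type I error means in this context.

P(Type I error) = α = 0.085. A Type I error is rejecting H₀ when H₀ is actually true (false positive) — here, concluding that the defendant is guilty when in fact this is not the case. Consequence: convicting an innocent person.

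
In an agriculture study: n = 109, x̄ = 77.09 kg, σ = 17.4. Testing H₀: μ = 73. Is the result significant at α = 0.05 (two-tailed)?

z = (77.09 - 73)/(17.4/√109) = 2.454. Since |z| > 1.96, significant at α = 0.05.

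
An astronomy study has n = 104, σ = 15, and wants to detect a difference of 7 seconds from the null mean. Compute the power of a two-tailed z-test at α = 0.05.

SE = σ/√n = 15/√104 = 1.471. Non-centrality λ = d/SE = 7/1.471 = 4.759. Power ≈ Φ(λ - z_{α/2}) = Φ(4.759 - 1.96) = Φ(2.799) = 0.997.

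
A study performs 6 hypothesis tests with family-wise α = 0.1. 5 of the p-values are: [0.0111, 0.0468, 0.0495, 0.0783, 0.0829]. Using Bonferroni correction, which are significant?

Bonferroni α = 0.1/6 = 0.01667. Significant p-values: [0.0111]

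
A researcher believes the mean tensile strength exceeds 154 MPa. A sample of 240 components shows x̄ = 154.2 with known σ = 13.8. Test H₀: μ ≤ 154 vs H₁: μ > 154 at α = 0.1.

z = 0.225. Critical value: 1.28. Fail to reject H₀.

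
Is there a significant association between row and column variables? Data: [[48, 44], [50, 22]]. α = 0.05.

χ² = 5.01. df = 1, critical = 3.841. Reject H₀. Variables are dependent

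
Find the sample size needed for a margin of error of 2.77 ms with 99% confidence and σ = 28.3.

n = (z*σ/E)² = (2.576×28.3/2.77)² = 692.6 → n = 693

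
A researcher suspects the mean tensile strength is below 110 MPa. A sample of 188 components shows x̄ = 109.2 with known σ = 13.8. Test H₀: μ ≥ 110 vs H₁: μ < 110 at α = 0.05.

z = -0.795. Critical value: -1.645. Fail to reject H₀.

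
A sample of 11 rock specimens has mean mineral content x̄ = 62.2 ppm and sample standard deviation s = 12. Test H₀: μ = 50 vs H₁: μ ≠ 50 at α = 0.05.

t = (x̄ - μ₀)/(s/√n) = (62.2 - 50)/(12/√11) = 3.372. df = 10, critical t = ±2.228. Reject H₀.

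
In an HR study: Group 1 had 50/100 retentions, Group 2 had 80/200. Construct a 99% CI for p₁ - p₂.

p̂₁ = 0.5, p̂₂ = 0.4. Difference = 0.1. CI = (-0.057, 0.257)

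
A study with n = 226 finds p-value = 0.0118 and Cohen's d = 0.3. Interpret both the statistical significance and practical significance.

Statistically significant (p = 0.0118 < 0.05). Cohen's d = 0.3 indicates a small effect size. Both statistical and practical significance should be considered.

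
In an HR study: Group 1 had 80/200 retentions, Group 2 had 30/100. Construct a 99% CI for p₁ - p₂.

p̂₁ = 0.4, p̂₂ = 0.3. Difference = 0.1. CI = (-0.048, 0.248)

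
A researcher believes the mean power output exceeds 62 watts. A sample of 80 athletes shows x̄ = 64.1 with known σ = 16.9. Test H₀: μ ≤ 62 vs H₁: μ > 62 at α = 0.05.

z = 1.111. Critical value: 1.645. Fail to reject H₀.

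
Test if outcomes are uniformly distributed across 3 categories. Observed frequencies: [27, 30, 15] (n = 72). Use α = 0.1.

Expected = 24 each. χ² = Σ(O-E)²/E = 5.25. df = 2, critical value = 4.605. Reject H₀.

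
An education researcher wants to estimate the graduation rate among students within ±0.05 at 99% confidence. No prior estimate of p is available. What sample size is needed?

Conservative approach: use p = 0.5 (maximizes p(1-p) = 0.25). n = z²(0.25)/E² = 2.576²×0.25/0.05² = 663.6 → n = 664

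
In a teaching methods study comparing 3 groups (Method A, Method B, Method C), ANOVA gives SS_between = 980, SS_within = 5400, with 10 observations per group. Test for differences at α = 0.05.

df_between = 2, df_within = 27. F = MS_between/MS_within = 490.0/200.0 = 2.45. F_crit ≈ 3.354. Fail to reject H₀.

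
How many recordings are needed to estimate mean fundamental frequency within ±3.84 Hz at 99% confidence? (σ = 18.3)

n = (z*σ/E)² = (2.576×18.3/3.84)² = 150.7 → n = 151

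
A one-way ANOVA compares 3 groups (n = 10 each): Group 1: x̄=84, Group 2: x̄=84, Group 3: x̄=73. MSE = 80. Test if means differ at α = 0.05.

Grand mean = 80.33. SS_between = 806.67, MS_between = 403.33. F = 5.042, F_crit ≈ 3.354. Reject H₀.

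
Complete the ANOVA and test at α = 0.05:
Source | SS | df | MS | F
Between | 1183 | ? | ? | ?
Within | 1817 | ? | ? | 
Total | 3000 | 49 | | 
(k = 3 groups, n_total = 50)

df_between = 2, df_within = 47. MS_between = 591.5, MS_within = 38.66. F = 15.3, F_crit ≈ 3.195. Reject H₀.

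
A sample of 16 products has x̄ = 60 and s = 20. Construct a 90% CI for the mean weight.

CI = x̄ ± t*(s/√n) = 60 ± 1.753(20/√16) = (51.23, 68.77)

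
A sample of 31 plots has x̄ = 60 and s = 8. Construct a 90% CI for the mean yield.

CI = x̄ ± t*(s/√n) = 60 ± 1.697(8/√31) = (57.56, 62.44)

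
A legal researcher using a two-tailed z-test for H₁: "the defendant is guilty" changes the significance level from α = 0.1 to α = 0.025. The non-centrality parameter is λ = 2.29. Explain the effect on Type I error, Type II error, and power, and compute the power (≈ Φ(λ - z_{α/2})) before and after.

Decreasing α from 0.1 to 0.025:
• Type I error rate decreases (α is the Type I rate by definition).
• Critical value moves from z_{α/2} = 1.645 to 2.241, so power = Φ(λ - z_{α/2}) goes from Φ(2.29 - 1.645) = 0.741 to Φ(2.29 - 2.241) = 0.52.
• Type II error rate β = 1 - power therefore increases (0.259 → 0.48).
Appropriate when false positives are costly — here, convicting an innocent person.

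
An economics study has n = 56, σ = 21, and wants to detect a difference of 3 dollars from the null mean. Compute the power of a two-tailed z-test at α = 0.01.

SE = σ/√n = 21/√56 = 2.806. Non-centrality λ = d/SE = 3/2.806 = 1.069. Power ≈ Φ(λ - z_{α/2}) = Φ(1.069 - 2.576) = Φ(-1.507) = 0.066.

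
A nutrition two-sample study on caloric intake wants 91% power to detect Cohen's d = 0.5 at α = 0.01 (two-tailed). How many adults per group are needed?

z_{α/2} = 2.576, z_β = Φ⁻¹(0.91) = 1.341. For medium effect (d = 0.5): n per group = 2(z_{α/2} + z_β)²/d² = 2(2.576 + 1.341)²/0.5² = 122.7 → 123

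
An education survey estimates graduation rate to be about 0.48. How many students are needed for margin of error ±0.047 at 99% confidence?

n = z²p(1-p)/E² = 2.576²×0.48×0.52/0.047² = 749.8 → n = 750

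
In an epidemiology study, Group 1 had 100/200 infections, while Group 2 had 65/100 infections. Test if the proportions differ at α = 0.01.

p̂₁ = 0.5, p̂₂ = 0.65, pooled p̂ = 0.55. z = -2.462. Critical: ±2.576. Fail to reject H₀.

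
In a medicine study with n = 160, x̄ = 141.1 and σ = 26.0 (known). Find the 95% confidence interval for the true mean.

CI = x̄ ± z*(σ/√n) = 141.1 ± 1.96(26.0/√160) = 141.1 ± 4.03 = (137.07, 145.13)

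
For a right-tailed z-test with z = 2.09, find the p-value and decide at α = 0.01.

p = P(Z > 2.09) = 1 - Φ(2.09) ≈ 0.0183. Since p ≥ 0.01, fail to reject H₀ (not significant) at α = 0.01.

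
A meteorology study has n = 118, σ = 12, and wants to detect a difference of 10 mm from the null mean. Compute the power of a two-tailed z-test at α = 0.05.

SE = σ/√n = 12/√118 = 1.105. Non-centrality λ = d/SE = 10/1.105 = 9.052. Power ≈ Φ(λ - z_{α/2}) = Φ(9.052 - 1.96) = Φ(7.092) = 1.0.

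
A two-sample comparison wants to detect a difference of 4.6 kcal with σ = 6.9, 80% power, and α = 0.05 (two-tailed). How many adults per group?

n per group = 2(z_α/2 + z_β)²σ²/d² = 2×(1.96 + 0.84)²×6.9²/4.6² = 35.3 → n = 36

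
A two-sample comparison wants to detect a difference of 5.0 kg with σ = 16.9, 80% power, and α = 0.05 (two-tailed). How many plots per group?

n per group = 2(z_α/2 + z_β)²σ²/d² = 2×(1.96 + 0.84)²×16.9²/5.0² = 179.1 → n = 180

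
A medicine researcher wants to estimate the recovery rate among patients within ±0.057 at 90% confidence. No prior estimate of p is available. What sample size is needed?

Conservative approach: use p = 0.5 (maximizes p(1-p) = 0.25). n = z²(0.25)/E² = 1.645²×0.25/0.057² = 208.2 → n = 209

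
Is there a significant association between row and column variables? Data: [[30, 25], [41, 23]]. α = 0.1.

χ² = 1.113. df = 1, critical = 2.706. Fail to reject H₀. No evidence of dependence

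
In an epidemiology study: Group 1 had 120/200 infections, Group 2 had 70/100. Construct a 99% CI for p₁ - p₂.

p̂₁ = 0.6, p̂₂ = 0.7. Difference = -0.1. CI = (-0.248, 0.048)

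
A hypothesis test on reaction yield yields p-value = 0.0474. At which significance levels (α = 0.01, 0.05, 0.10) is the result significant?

p = 0.0474. Significant at: α = 0.05, 0.1.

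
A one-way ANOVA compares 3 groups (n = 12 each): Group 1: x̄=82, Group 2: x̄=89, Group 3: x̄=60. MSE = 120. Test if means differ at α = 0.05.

Grand mean = 77.0. SS_between = 5496.0, MS_between = 2748.0. F = 22.9, F_crit ≈ 3.285. Reject H₀.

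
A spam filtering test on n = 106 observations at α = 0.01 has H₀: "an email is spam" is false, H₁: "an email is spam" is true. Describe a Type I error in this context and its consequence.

Type I error: rejecting H₀ when it is true — concluding that an email is spam when in fact it is not. Consequence: a legitimate email is sent to the spam folder and the user misses it.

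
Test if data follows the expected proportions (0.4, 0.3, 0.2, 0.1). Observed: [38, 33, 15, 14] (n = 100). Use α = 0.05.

Expected: [40.0, 30.0, 20.0, 10.0]. χ² = 3.25. df = 3, critical = 7.815. Fail to reject H₀.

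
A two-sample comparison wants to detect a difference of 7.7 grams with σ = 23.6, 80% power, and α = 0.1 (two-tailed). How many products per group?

n per group = 2(z_α/2 + z_β)²σ²/d² = 2×(1.645 + 0.84)²×23.6²/7.7² = 116.02 → n = 117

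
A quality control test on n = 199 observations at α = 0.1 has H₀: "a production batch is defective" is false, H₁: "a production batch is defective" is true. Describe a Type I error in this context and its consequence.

Type I error: rejecting H₀ when it is true — concluding that a production batch is defective when in fact it is not. Consequence: scrapping a good batch — wasted material and cost for no reason.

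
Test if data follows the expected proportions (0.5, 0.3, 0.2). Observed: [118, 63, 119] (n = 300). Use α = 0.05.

Expected: [150.0, 90.0, 60.0]. χ² = 72.943. df = 2, critical = 5.991. Reject H₀.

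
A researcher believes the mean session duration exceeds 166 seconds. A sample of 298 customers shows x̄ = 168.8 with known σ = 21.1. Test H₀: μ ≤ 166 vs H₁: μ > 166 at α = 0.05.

z = 2.291. Critical value: 1.645. Reject H₀.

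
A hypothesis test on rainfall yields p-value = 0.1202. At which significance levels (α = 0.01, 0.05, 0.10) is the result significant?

p = 0.1202. Not significant at any of the given levels.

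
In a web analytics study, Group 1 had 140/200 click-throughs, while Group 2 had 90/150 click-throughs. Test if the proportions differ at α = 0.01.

p̂₁ = 0.7, p̂₂ = 0.6, pooled p̂ = 0.657. z = 1.95. Critical: ±2.576. Fail to reject H₀.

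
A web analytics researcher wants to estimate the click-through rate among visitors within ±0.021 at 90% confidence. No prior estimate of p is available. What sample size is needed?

Conservative approach: use p = 0.5 (maximizes p(1-p) = 0.25). n = z²(0.25)/E² = 1.645²×0.25/0.021² = 1534.03 → n = 1535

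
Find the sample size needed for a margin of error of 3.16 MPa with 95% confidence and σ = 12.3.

n = (z*σ/E)² = (1.96×12.3/3.16)² = 58.2 → n = 59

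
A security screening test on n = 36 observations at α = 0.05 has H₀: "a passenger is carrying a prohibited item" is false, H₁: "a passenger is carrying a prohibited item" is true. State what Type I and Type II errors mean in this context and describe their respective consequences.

Type I (false positive): concluding that a passenger is carrying a prohibited item when it is not — detaining an innocent passenger — delay and inconvenience. Type II (false negative): failing to conclude that a passenger is carrying a prohibited item when it is — letting a prohibited item through — security breach. Which is costlier depends on domain priorities and is a judgement call rather than a statistical fact.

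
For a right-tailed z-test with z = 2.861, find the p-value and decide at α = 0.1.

p = P(Z > 2.861) = 1 - Φ(2.861) ≈ 0.0021. Since p < 0.1, reject H₀ (significant) at α = 0.1.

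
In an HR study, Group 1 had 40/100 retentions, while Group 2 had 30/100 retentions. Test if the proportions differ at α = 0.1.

p̂₁ = 0.4, p̂₂ = 0.3, pooled p̂ = 0.35. z = 1.482. Critical: ±1.645. Fail to reject H₀.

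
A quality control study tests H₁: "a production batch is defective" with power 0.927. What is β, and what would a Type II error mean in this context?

β = 1 - power = 1 - 0.927 = 0.073. A Type II error is failing to reject H₀ when H₀ is false (false negative) — here, failing to conclude that a production batch is defective when in fact it is true. Consequence: shipping a defective batch — faulty products reach customers.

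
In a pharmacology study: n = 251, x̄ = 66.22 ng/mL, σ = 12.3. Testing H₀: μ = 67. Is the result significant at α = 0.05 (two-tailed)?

z = (66.22 - 67)/(12.3/√251) = -1.005. Since |z| ≤ 1.96, not significant at α = 0.05.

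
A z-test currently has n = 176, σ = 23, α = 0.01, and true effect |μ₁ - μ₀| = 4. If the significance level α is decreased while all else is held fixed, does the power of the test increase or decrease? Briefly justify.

Power decreases: a smaller α raises the critical value, so less of the H₁ sampling distribution falls in the rejection region.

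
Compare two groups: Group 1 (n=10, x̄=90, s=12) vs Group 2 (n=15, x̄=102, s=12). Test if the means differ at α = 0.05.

Pooled sp = 12.0. t = -2.449, df = 23. Critical t = ±2.069. Reject H₀.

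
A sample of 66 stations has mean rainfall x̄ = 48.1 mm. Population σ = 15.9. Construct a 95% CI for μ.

CI = x̄ ± z*(σ/√n) = 48.1 ± 1.96(15.9/√66) = 48.1 ± 3.84 = (44.26, 51.94)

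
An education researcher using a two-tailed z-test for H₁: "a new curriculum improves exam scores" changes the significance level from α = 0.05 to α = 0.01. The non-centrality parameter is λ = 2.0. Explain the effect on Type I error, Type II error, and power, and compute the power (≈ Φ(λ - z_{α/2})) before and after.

Decreasing α from 0.05 to 0.01:
• Type I error rate decreases (α is the Type I rate by definition).
• Critical value moves from z_{α/2} = 1.96 to 2.576, so power = Φ(λ - z_{α/2}) goes from Φ(2.0 - 1.96) = 0.516 to Φ(2.0 - 2.576) = 0.282.
• Type II error rate β = 1 - power therefore increases (0.484 → 0.718).
Appropriate when false positives are costly — here, adopting a curriculum that gives no real benefit — disruption for nothing.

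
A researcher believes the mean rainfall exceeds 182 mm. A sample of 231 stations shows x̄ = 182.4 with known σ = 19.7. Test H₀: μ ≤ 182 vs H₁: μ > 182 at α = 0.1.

z = 0.309. Critical value: 1.28. Fail to reject H₀.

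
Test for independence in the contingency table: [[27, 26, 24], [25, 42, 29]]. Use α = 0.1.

χ² = 2.254. df = 2, critical = 4.605. Fail to reject H₀. No evidence of dependence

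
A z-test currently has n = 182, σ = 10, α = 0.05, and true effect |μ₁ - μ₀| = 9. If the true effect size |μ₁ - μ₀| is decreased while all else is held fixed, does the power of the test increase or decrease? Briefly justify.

Power decreases: a smaller true effect decreases the non-centrality λ = |μ₁ - μ₀|/(σ/√n).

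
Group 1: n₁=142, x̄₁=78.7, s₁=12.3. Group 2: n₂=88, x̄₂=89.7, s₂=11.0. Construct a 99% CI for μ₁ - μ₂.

Difference = -11.0. SE = √(12.3²/142 + 11.0²/88) = 1.562. CI = (-15.02, -6.98)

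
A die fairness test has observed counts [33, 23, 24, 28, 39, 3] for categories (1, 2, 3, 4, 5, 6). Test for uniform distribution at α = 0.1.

Expected = 25 each. χ² = Σ(O-E)²/E = 30.32. df = 5, critical value = 9.236. Reject H₀.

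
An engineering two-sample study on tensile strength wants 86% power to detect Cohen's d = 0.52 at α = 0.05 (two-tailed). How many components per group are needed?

z_{α/2} = 1.96, z_β = Φ⁻¹(0.86) = 1.08. For medium effect (d = 0.52): n per group = 2(z_{α/2} + z_β)²/d² = 2(1.96 + 1.08)²/0.52² = 68.4 → 69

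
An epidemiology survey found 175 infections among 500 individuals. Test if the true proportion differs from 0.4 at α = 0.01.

p̂ = 0.35, p₀ = 0.4. z = (p̂ - p₀)/√(p₀(1-p₀)/n) = -2.282. Critical: ±2.576. Fail to reject H₀.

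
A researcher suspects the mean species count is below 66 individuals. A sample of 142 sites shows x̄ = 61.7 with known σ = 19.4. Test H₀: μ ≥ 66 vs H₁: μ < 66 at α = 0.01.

z = -2.641. Critical value: -2.33. Reject H₀.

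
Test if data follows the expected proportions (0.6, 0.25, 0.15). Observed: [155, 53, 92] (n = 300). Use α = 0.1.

Expected: [180.0, 75.0, 45.0]. χ² = 59.014. df = 2, critical = 4.605. Reject H₀.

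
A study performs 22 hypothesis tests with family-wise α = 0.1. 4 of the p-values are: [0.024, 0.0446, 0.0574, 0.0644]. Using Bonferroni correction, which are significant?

Bonferroni α = 0.1/22 = 0.00455. None of the given p-values are significant.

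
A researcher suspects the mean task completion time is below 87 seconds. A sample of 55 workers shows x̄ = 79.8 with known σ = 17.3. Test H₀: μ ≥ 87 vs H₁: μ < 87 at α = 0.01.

z = -3.087. Critical value: -2.33. Reject H₀.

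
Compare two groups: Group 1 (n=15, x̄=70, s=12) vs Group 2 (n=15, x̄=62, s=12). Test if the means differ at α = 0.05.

Pooled sp = 12.0. t = 1.826, df = 28. Critical t = ±2.048. Fail to reject H₀.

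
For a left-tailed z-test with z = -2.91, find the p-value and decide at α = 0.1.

p = P(Z < -2.91) = Φ(-2.91) ≈ 0.0018. Since p < 0.1, reject H₀ (significant) at α = 0.1.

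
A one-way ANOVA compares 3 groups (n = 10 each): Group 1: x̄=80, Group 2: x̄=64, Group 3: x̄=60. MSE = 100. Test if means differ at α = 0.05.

Grand mean = 68.0. SS_between = 2240.0, MS_between = 1120.0. F = 11.2, F_crit ≈ 3.354. Reject H₀.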